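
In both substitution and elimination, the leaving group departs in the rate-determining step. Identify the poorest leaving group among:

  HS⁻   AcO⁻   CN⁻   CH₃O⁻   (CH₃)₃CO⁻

The more stable X⁻ (or X) is on its own — i.e. the weaker a base it is — the better a leaving group it makes.
AcO⁻: pKₐ(CH₃COOH) ≈ 4.8
HS⁻: pKₐ(H₂S) ≈ 7
CN⁻: pKₐ(HCN) ≈ 9.2
CH₃O⁻: pKₐ(CH₃OH) ≈ 15.5
(CH₃)₃CO⁻: pKₐ(t-BuOH) ≈ 18

(CH₃)₃CO⁻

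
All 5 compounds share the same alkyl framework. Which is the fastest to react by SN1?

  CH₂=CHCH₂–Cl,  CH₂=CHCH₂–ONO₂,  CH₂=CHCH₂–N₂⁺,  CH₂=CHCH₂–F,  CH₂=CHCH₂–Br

CH₂=CHCH₂–N₂⁺

Same R in every case — rank the leaving groups.
The more stable X⁻ (or X) is on its own — i.e. the weaker a base it is — the better a leaving group it makes.
CH₂=CHCH₂–N₂⁺ loses N₂: no meaningful conjugate acid; N₂ departs as an exceptionally stable neutral molecule
CH₂=CHCH₂–Br loses Br⁻: pKₐ(HBr) ≈ -9
CH₂=CHCH₂–Cl loses Cl⁻: pKₐ(HCl) ≈ -7
CH₂=CHCH₂–ONO₂ loses NO₃⁻: pKₐ(HNO₃) ≈ -1.3
CH₂=CHCH₂–F loses F⁻: pKₐ(HF) ≈ 3.2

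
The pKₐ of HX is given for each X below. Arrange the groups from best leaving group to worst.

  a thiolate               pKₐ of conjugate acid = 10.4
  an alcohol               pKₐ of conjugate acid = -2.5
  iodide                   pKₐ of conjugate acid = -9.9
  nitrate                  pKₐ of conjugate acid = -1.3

Lower conjugate-acid pKₐ ⇒ weaker base ⇒ better leaving group.
Sorting by the given values: iodide (-9.9), an alcohol (-2.5), nitrate (-1.3), a thiolate (10.4).

iodide > an alcohol > nitrate > a thiolate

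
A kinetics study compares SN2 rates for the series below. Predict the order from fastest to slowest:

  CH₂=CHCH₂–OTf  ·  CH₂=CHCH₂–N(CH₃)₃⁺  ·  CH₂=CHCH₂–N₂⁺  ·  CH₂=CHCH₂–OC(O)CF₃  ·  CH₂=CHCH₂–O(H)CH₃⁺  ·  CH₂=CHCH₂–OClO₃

CH₂=CHCH₂–N₂⁺ > CH₂=CHCH₂–OTf > CH₂=CHCH₂–OClO₃ > CH₂=CHCH₂–O(H)CH₃⁺ > CH₂=CHCH₂–OC(O)CF₃ > CH₂=CHCH₂–N(CH₃)₃⁺

Same R in every case — rank the leaving groups.
Leaving-group ability tracks the stability of the departed species; conjugate-acid pKₐ is the usual yardstick (lower pKₐ → better LG).
CH₂=CHCH₂–N₂⁺ loses N₂: no meaningful conjugate acid; N₂ departs as an exceptionally stable neutral molecule
CH₂=CHCH₂–OTf loses OTf⁻: pKₐ(CF₃SO₃H (triflic acid)) ≈ -14
CH₂=CHCH₂–OClO₃ loses ClO₄⁻: pKₐ(HClO₄) ≈ -10
CH₂=CHCH₂–O(H)CH₃⁺ loses R'OH: pKₐ(R'OH₂⁺) ≈ -2.4
CH₂=CHCH₂–OC(O)CF₃ loses CF₃COO⁻: pKₐ(CF₃COOH) ≈ 0.2
CH₂=CHCH₂–N(CH₃)₃⁺ loses NR'₃: pKₐ(R'₃NH⁺) ≈ 10.7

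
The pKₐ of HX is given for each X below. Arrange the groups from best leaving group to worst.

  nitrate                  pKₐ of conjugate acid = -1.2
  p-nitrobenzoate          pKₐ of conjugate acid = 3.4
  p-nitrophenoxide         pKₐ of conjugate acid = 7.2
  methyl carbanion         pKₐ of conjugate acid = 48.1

nitrate > p-nitrobenzoate > p-nitrophenoxide > methyl carbanion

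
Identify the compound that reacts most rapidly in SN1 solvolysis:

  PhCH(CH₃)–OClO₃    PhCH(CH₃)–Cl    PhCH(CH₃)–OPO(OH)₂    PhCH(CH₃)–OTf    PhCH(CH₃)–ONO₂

Identical carbon frameworks mean the comparison reduces to leaving-group quality.
The more stable X⁻ (or X) is on its own — i.e. the weaker a base it is — the better a leaving group it makes.
PhCH(CH₃)–OTf loses OTf⁻: pKₐ(CF₃SO₃H (triflic acid)) ≈ -14
PhCH(CH₃)–OClO₃ loses ClO₄⁻: pKₐ(HClO₄) ≈ -10
PhCH(CH₃)–Cl loses Cl⁻: pKₐ(HCl) ≈ -7
PhCH(CH₃)–ONO₂ loses NO₃⁻: pKₐ(HNO₃) ≈ -1.3
PhCH(CH₃)–OPO(OH)₂ loses H₂PO₄⁻: pKₐ(H₃PO₄) ≈ 2.1

PhCH(CH₃)–OTf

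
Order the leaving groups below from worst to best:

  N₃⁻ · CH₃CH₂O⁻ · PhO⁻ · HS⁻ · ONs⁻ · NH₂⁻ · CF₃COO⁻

ONs⁻: pKₐ(p-O₂NC₆H₄SO₃H) ≈ -3.5
CF₃COO⁻: pKₐ(CF₃COOH) ≈ 0.2 — strongly electron-withdrawing CF₃ stabilises the carboxylate
N₃⁻: pKₐ(HN₃) ≈ 4.7
HS⁻: pKₐ(H₂S) ≈ 7
PhO⁻: pKₐ(C₆H₅OH (phenol)) ≈ 10 — resonance into the ring helps, but still a poor LG
CH₃CH₂O⁻: pKₐ(CH₃CH₂OH) ≈ 16 — strong base; alkoxides do not leave unassisted
NH₂⁻: pKₐ(NH₃) ≈ 38 — extremely strong base; never a leaving group
Listed from poorest to best leaving group as asked.

NH₂⁻ < CH₃CH₂O⁻ < PhO⁻ < HS⁻ < N₃⁻ < CF₃COO⁻ < ONs⁻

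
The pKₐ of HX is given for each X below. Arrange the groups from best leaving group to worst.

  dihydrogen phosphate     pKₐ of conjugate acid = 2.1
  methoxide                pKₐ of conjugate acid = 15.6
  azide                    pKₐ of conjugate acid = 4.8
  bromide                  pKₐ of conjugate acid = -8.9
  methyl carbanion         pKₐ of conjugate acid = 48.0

Lower conjugate-acid pKₐ ⇒ weaker base ⇒ better leaving group.
Sorting by the given values: bromide (-8.9), dihydrogen phosphate (2.1), azide (4.8), methoxide (15.6), methyl carbanion (48.0).

bromide > dihydrogen phosphate > azide > methoxide > methyl carbanion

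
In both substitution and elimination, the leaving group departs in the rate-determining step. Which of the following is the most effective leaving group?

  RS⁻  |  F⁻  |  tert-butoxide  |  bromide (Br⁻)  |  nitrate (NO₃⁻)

bromide (Br⁻)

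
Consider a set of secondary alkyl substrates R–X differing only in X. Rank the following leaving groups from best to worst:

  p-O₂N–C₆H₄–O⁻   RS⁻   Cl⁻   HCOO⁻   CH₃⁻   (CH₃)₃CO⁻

Cl⁻ > HCOO⁻ > p-O₂N–C₆H₄–O⁻ > RS⁻ > (CH₃)₃CO⁻ > CH₃⁻

The more stable X⁻ (or X) is on its own — i.e. the weaker a base it is — the better a leaving group it makes.
Cl⁻: pKₐ(HCl) ≈ -7
HCOO⁻: pKₐ(HCOOH) ≈ 3.8 — resonance-stabilised carboxylate
p-O₂N–C₆H₄–O⁻: pKₐ(p-nitrophenol) ≈ 7.2 — nitro group delocalises the charge; the classic chromogenic LG
RS⁻: pKₐ(RSH (a thiol)) ≈ 10.5
(CH₃)₃CO⁻: pKₐ(t-BuOH) ≈ 18 — bulky, strongly basic alkoxide
CH₃⁻: pKₐ(CH₄) ≈ 48 — unstabilised carbanion; the worst conceivable leaving group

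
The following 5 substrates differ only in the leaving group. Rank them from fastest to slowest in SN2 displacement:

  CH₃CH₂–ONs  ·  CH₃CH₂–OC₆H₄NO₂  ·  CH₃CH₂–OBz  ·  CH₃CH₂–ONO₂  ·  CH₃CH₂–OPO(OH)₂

CH₃CH₂–ONs > CH₃CH₂–ONO₂ > CH₃CH₂–OPO(OH)₂ > CH₃CH₂–OBz > CH₃CH₂–OC₆H₄NO₂

Identical carbon frameworks mean the comparison reduces to leaving-group quality.
Rank by basicity of the departing species: weakest base leaves most easily.
CH₃CH₂–ONs loses ONs⁻: pKₐ(p-O₂NC₆H₄SO₃H) ≈ -3.5
CH₃CH₂–ONO₂ loses NO₃⁻: pKₐ(HNO₃) ≈ -1.3
CH₃CH₂–OPO(OH)₂ loses H₂PO₄⁻: pKₐ(H₃PO₄) ≈ 2.1
CH₃CH₂–OBz loses PhCOO⁻: pKₐ(C₆H₅COOH) ≈ 4.2
CH₃CH₂–OC₆H₄NO₂ loses p-O₂N–C₆H₄–O⁻: pKₐ(p-nitrophenol) ≈ 7.2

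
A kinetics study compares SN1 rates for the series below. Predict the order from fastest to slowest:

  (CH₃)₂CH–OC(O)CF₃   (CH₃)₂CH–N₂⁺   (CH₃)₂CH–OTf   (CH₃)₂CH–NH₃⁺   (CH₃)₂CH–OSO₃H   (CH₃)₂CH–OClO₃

(CH₃)₂CH–N₂⁺ > (CH₃)₂CH–OTf > (CH₃)₂CH–OClO₃ > (CH₃)₂CH–OSO₃H > (CH₃)₂CH–OC(O)CF₃ > (CH₃)₂CH–NH₃⁺

Same R in every case — rank the leaving groups.
Rank by basicity of the departing species: weakest base leaves most easily.
(CH₃)₂CH–N₂⁺ loses N₂: no meaningful conjugate acid; N₂ departs as an exceptionally stable neutral molecule
(CH₃)₂CH–OTf loses OTf⁻: pKₐ(CF₃SO₃H (triflic acid)) ≈ -14
(CH₃)₂CH–OClO₃ loses ClO₄⁻: pKₐ(HClO₄) ≈ -10
(CH₃)₂CH–OSO₃H loses HSO₄⁻: pKₐ(H₂SO₄) ≈ -3
(CH₃)₂CH–OC(O)CF₃ loses CF₃COO⁻: pKₐ(CF₃COOH) ≈ 0.2
(CH₃)₂CH–NH₃⁺ loses NH₃: pKₐ(NH₄⁺) ≈ 9.2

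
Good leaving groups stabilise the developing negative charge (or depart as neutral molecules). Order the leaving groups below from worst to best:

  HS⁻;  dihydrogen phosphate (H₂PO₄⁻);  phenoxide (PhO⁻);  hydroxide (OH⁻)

hydroxide (OH⁻) < phenoxide (PhO⁻) < HS⁻ < dihydrogen phosphate (H₂PO₄⁻)

Rank by basicity of the departing species: weakest base leaves most easily.
dihydrogen phosphate (H₂PO₄⁻): pKₐ(H₃PO₄) ≈ 2.1
HS⁻: pKₐ(H₂S) ≈ 7 — larger and more polarisable than the oxygen analogue
phenoxide (PhO⁻): pKₐ(C₆H₅OH (phenol)) ≈ 10
hydroxide (OH⁻): pKₐ(H₂O) ≈ 15.7 — strong base; essentially never leaves without prior activation
Reversing gives the worst-to-best order requested.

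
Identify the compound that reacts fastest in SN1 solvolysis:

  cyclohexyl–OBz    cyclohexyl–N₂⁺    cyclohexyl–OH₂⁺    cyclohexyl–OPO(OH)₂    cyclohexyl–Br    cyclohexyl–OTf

Identical carbon frameworks mean the comparison reduces to leaving-group quality.
Rank by basicity of the departing species: weakest base leaves most easily.
cyclohexyl–N₂⁺ loses N₂: no meaningful conjugate acid; N₂ departs as an exceptionally stable neutral molecule
cyclohexyl–OTf loses OTf⁻: pKₐ(CF₃SO₃H (triflic acid)) ≈ -14
cyclohexyl–Br loses Br⁻: pKₐ(HBr) ≈ -9
cyclohexyl–OH₂⁺ loses H₂O: pKₐ(H₃O⁺) ≈ -1.7
cyclohexyl–OPO(OH)₂ loses H₂PO₄⁻: pKₐ(H₃PO₄) ≈ 2.1
cyclohexyl–OBz loses PhCOO⁻: pKₐ(C₆H₅COOH) ≈ 4.2

cyclohexyl–N₂⁺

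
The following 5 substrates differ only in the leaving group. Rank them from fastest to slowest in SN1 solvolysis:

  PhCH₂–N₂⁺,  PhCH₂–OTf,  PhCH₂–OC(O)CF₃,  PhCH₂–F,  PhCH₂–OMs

The skeletons are identical, so relative rate is governed entirely by leaving-group ability.
A good leaving group is a weak base: the lower the pKₐ of its conjugate acid, the more readily it departs.
PhCH₂–N₂⁺ loses N₂: no meaningful conjugate acid; N₂ departs as an exceptionally stable neutral molecule
PhCH₂–OTf loses OTf⁻: pKₐ(CF₃SO₃H (triflic acid)) ≈ -14
PhCH₂–OMs loses OMs⁻: pKₐ(CH₃SO₃H (MsOH)) ≈ -1.9
PhCH₂–OC(O)CF₃ loses CF₃COO⁻: pKₐ(CF₃COOH) ≈ 0.2
PhCH₂–F loses F⁻: pKₐ(HF) ≈ 3.2

PhCH₂–N₂⁺ > PhCH₂–OTf > PhCH₂–OMs > PhCH₂–OC(O)CF₃ > PhCH₂–F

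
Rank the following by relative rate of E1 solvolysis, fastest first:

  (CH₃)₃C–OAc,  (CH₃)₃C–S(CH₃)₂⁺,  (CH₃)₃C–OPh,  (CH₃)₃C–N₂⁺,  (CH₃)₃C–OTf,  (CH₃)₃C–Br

Same R in every case — rank the leaving groups.
The more stable X⁻ (or X) is on its own — i.e. the weaker a base it is — the better a leaving group it makes.
(CH₃)₃C–N₂⁺ loses N₂: no meaningful conjugate acid; N₂ departs as an exceptionally stable neutral molecule
(CH₃)₃C–OTf loses OTf⁻: pKₐ(CF₃SO₃H (triflic acid)) ≈ -14
(CH₃)₃C–Br loses Br⁻: pKₐ(HBr) ≈ -9
(CH₃)₃C–S(CH₃)₂⁺ loses SR'₂: pKₐ(R'₂SH⁺) ≈ -7
(CH₃)₃C–OAc loses AcO⁻: pKₐ(CH₃COOH) ≈ 4.8
(CH₃)₃C–OPh loses PhO⁻: pKₐ(C₆H₅OH (phenol)) ≈ 10

(CH₃)₃C–N₂⁺ > (CH₃)₃C–OTf > (CH₃)₃C–Br > (CH₃)₃C–S(CH₃)₂⁺ > (CH₃)₃C–OAc > (CH₃)₃C–OPh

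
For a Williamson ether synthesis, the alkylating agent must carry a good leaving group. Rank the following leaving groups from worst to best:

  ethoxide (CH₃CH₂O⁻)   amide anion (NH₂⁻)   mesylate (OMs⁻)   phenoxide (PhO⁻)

Leaving-group ability tracks the stability of the departed species; conjugate-acid pKₐ is the usual yardstick (lower pKₐ → better LG).
mesylate (OMs⁻): pKₐ(CH₃SO₃H (MsOH)) ≈ -1.9
phenoxide (PhO⁻): pKₐ(C₆H₅OH (phenol)) ≈ 10 — resonance into the ring helps, but still a poor LG
ethoxide (CH₃CH₂O⁻): pKₐ(CH₃CH₂OH) ≈ 16 — strong base; alkoxides do not leave unassisted
amide anion (NH₂⁻): pKₐ(NH₃) ≈ 38 — extremely strong base; never a leaving group
The question asks for worst first, so the sequence is read in increasing leaving-group ability.

amide anion (NH₂⁻) < ethoxide (CH₃CH₂O⁻) < phenoxide (PhO⁻) < mesylate (OMs⁻)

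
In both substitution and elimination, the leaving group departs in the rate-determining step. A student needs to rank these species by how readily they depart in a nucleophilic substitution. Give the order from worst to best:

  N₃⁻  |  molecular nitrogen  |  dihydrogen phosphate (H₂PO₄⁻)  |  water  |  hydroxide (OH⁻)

A good leaving group is a weak base: the lower the pKₐ of its conjugate acid, the more readily it departs.
molecular nitrogen: no meaningful conjugate acid; N₂ departs as an exceptionally stable neutral molecule
water: pKₐ(H₃O⁺) ≈ -1.7 — neutral; leaves from a protonated alcohol (R–OH₂⁺)
dihydrogen phosphate (H₂PO₄⁻): pKₐ(H₃PO₄) ≈ 2.1
N₃⁻: pKₐ(HN₃) ≈ 4.7
hydroxide (OH⁻): pKₐ(H₂O) ≈ 15.7 — strong base; essentially never leaves without prior activation
Reversing gives the worst-to-best order requested.

hydroxide (OH⁻) < N₃⁻ < dihydrogen phosphate (H₂PO₄⁻) < water < molecular nitrogen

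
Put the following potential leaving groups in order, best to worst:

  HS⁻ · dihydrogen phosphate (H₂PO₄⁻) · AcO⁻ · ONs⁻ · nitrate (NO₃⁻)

ONs⁻ > nitrate (NO₃⁻) > dihydrogen phosphate (H₂PO₄⁻) > AcO⁻ > HS⁻

ONs⁻: pKₐ(p-O₂NC₆H₄SO₃H) ≈ -3.5
nitrate (NO₃⁻): pKₐ(HNO₃) ≈ -1.3
dihydrogen phosphate (H₂PO₄⁻): pKₐ(H₃PO₄) ≈ 2.1
AcO⁻: pKₐ(CH₃COOH) ≈ 4.8
HS⁻: pKₐ(H₂S) ≈ 7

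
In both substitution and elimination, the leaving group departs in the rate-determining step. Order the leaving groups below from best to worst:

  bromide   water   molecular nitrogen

molecular nitrogen: no meaningful conjugate acid; N₂ departs as an exceptionally stable neutral molecule
bromide: pKₐ(HBr) ≈ -9 — weak base; good leaving group
water: pKₐ(H₃O⁺) ≈ -1.7

molecular nitrogen > bromide > water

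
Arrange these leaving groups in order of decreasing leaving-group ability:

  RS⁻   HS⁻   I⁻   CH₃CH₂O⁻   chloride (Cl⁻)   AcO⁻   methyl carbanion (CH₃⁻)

I⁻ > chloride (Cl⁻) > AcO⁻ > HS⁻ > RS⁻ > CH₃CH₂O⁻ > methyl carbanion (CH₃⁻)

The more stable X⁻ (or X) is on its own — i.e. the weaker a base it is — the better a leaving group it makes.
I⁻: pKₐ(HI) ≈ -10
chloride (Cl⁻): pKₐ(HCl) ≈ -7 — moderately weak base
AcO⁻: pKₐ(CH₃COOH) ≈ 4.8
HS⁻: pKₐ(H₂S) ≈ 7
RS⁻: pKₐ(RSH (a thiol)) ≈ 10.5 — moderately basic; rarely leaves without activation
CH₃CH₂O⁻: pKₐ(CH₃CH₂OH) ≈ 16 — strong base; alkoxides do not leave unassisted
methyl carbanion (CH₃⁻): pKₐ(CH₄) ≈ 48 — unstabilised carbanion; the worst conceivable leaving group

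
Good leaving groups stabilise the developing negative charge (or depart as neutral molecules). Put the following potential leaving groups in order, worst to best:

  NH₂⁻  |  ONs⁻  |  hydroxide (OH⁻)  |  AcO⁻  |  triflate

NH₂⁻ < hydroxide (OH⁻) < AcO⁻ < ONs⁻ < triflate

Leaving-group ability tracks the stability of the departed species; conjugate-acid pKₐ is the usual yardstick (lower pKₐ → better LG).
triflate: pKₐ(CF₃SO₃H (triflic acid)) ≈ -14 — charge spread over three oxygens and a CF₃ group; the premier leaving group in synthesis
ONs⁻: pKₐ(p-O₂NC₆H₄SO₃H) ≈ -3.5 — p-nitro group further stabilises the sulfonate
AcO⁻: pKₐ(CH₃COOH) ≈ 4.8 — resonance-stabilised but still a weak base
hydroxide (OH⁻): pKₐ(H₂O) ≈ 15.7 — strong base; essentially never leaves without prior activation
NH₂⁻: pKₐ(NH₃) ≈ 38 — extremely strong base; never a leaving group
Listed from poorest to best leaving group as asked.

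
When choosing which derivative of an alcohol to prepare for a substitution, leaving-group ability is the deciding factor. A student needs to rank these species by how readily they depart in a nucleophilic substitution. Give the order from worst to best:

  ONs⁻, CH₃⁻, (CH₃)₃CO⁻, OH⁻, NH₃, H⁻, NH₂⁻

CH₃⁻ < NH₂⁻ < H⁻ < (CH₃)₃CO⁻ < OH⁻ < NH₃ < ONs⁻

The more stable X⁻ (or X) is on its own — i.e. the weaker a base it is — the better a leaving group it makes.
ONs⁻: pKₐ(p-O₂NC₆H₄SO₃H) ≈ -3.5
NH₃: pKₐ(NH₄⁺) ≈ 9.2
OH⁻: pKₐ(H₂O) ≈ 15.7
(CH₃)₃CO⁻: pKₐ(t-BuOH) ≈ 18
H⁻: pKₐ(H₂) ≈ 36
NH₂⁻: pKₐ(NH₃) ≈ 38
CH₃⁻: pKₐ(CH₄) ≈ 48
Listed from poorest to best leaving group as asked.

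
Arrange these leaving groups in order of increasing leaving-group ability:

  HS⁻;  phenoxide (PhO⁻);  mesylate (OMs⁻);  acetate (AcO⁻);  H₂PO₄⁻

Leaving-group ability tracks the stability of the departed species; conjugate-acid pKₐ is the usual yardstick (lower pKₐ → better LG).
mesylate (OMs⁻): pKₐ(CH₃SO₃H (MsOH)) ≈ -1.9 — resonance-delocalised alkanesulfonate
H₂PO₄⁻: pKₐ(H₃PO₄) ≈ 2.1 — moderate base; biological leaving group after further activation
acetate (AcO⁻): pKₐ(CH₃COOH) ≈ 4.8 — resonance-stabilised but still a weak base
HS⁻: pKₐ(H₂S) ≈ 7 — larger and more polarisable than the oxygen analogue
phenoxide (PhO⁻): pKₐ(C₆H₅OH (phenol)) ≈ 10 — resonance into the ring helps, but still a poor LG
The question asks for worst first, so the sequence is read in increasing leaving-group ability.

phenoxide (PhO⁻) < HS⁻ < acetate (AcO⁻) < H₂PO₄⁻ < mesylate (OMs⁻)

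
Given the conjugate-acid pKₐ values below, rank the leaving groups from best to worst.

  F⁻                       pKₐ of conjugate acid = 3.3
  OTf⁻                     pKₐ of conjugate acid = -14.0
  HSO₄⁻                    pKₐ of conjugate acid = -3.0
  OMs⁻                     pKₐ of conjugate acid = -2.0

Lower conjugate-acid pKₐ ⇒ weaker base ⇒ better leaving group.
Sorting by the given values: OTf⁻ (-14.0), HSO₄⁻ (-3.0), OMs⁻ (-2.0), F⁻ (3.3).

OTf⁻ > HSO₄⁻ > OMs⁻ > F⁻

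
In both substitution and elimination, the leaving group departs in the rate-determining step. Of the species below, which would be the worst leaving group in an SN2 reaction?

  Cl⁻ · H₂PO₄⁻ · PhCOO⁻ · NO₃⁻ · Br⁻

Br⁻: pKₐ(HBr) ≈ -9
Cl⁻: pKₐ(HCl) ≈ -7
NO₃⁻: pKₐ(HNO₃) ≈ -1.3
H₂PO₄⁻: pKₐ(H₃PO₄) ≈ 2.1
PhCOO⁻: pKₐ(C₆H₅COOH) ≈ 4.2

PhCOO⁻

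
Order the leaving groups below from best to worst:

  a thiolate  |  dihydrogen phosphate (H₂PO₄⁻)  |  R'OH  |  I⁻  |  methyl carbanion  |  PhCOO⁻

Leaving-group ability tracks the stability of the departed species; conjugate-acid pKₐ is the usual yardstick (lower pKₐ → better LG).
I⁻: pKₐ(HI) ≈ -10
R'OH: pKₐ(R'OH₂⁺) ≈ -2.4 — neutral; leaves from a protonated ether (an oxonium ion, R–O(H)R'⁺)
dihydrogen phosphate (H₂PO₄⁻): pKₐ(H₃PO₄) ≈ 2.1
PhCOO⁻: pKₐ(C₆H₅COOH) ≈ 4.2
a thiolate: pKₐ(RSH (a thiol)) ≈ 10.5 — moderately basic; rarely leaves without activation
methyl carbanion: pKₐ(CH₄) ≈ 48 — unstabilised carbanion; the worst conceivable leaving group

I⁻ > R'OH > dihydrogen phosphate (H₂PO₄⁻) > PhCOO⁻ > a thiolate > methyl carbanion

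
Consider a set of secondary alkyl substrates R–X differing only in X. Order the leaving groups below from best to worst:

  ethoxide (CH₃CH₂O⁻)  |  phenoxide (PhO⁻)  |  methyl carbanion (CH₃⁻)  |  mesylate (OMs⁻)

Rank by basicity of the departing species: weakest base leaves most easily.
mesylate (OMs⁻): pKₐ(CH₃SO₃H (MsOH)) ≈ -1.9
phenoxide (PhO⁻): pKₐ(C₆H₅OH (phenol)) ≈ 10
ethoxide (CH₃CH₂O⁻): pKₐ(CH₃CH₂OH) ≈ 16
methyl carbanion (CH₃⁻): pKₐ(CH₄) ≈ 48

mesylate (OMs⁻) > phenoxide (PhO⁻) > ethoxide (CH₃CH₂O⁻) > methyl carbanion (CH₃⁻)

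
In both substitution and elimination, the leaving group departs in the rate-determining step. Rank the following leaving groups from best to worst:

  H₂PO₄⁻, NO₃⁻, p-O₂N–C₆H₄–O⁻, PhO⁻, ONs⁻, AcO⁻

Rank by basicity of the departing species: weakest base leaves most easily.
ONs⁻: pKₐ(p-O₂NC₆H₄SO₃H) ≈ -3.5 — p-nitro group further stabilises the sulfonate
NO₃⁻: pKₐ(HNO₃) ≈ -1.3
H₂PO₄⁻: pKₐ(H₃PO₄) ≈ 2.1 — moderate base; biological leaving group after further activation
AcO⁻: pKₐ(CH₃COOH) ≈ 4.8
p-O₂N–C₆H₄–O⁻: pKₐ(p-nitrophenol) ≈ 7.2 — nitro group delocalises the charge; the classic chromogenic LG
PhO⁻: pKₐ(C₆H₅OH (phenol)) ≈ 10 — resonance into the ring helps, but still a poor LG

ONs⁻ > NO₃⁻ > H₂PO₄⁻ > AcO⁻ > p-O₂N–C₆H₄–O⁻ > PhO⁻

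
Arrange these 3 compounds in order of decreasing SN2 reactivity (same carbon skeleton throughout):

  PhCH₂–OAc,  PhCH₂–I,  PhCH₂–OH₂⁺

PhCH₂–I > PhCH₂–OH₂⁺ > PhCH₂–OAc

The skeletons are identical, so relative rate is governed entirely by leaving-group ability.
Leaving-group ability tracks the stability of the departed species; conjugate-acid pKₐ is the usual yardstick (lower pKₐ → better LG).
PhCH₂–I loses I⁻: pKₐ(HI) ≈ -10
PhCH₂–OH₂⁺ loses H₂O: pKₐ(H₃O⁺) ≈ -1.7
PhCH₂–OAc loses AcO⁻: pKₐ(CH₃COOH) ≈ 4.8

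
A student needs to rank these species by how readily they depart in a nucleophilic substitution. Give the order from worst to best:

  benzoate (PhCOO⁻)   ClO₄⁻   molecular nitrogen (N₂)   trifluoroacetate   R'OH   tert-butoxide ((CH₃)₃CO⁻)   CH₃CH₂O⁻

tert-butoxide ((CH₃)₃CO⁻) < CH₃CH₂O⁻ < benzoate (PhCOO⁻) < trifluoroacetate < R'OH < ClO₄⁻ < molecular nitrogen (N₂)

Leaving-group ability tracks the stability of the departed species; conjugate-acid pKₐ is the usual yardstick (lower pKₐ → better LG).
molecular nitrogen (N₂): no meaningful conjugate acid; N₂ departs as an exceptionally stable neutral molecule
ClO₄⁻: pKₐ(HClO₄) ≈ -10
R'OH: pKₐ(R'OH₂⁺) ≈ -2.4
trifluoroacetate: pKₐ(CF₃COOH) ≈ 0.2 — strongly electron-withdrawing CF₃ stabilises the carboxylate
benzoate (PhCOO⁻): pKₐ(C₆H₅COOH) ≈ 4.2
CH₃CH₂O⁻: pKₐ(CH₃CH₂OH) ≈ 16 — strong base; alkoxides do not leave unassisted
tert-butoxide ((CH₃)₃CO⁻): pKₐ(t-BuOH) ≈ 18 — bulky, strongly basic alkoxide
Listed from poorest to best leaving group as asked.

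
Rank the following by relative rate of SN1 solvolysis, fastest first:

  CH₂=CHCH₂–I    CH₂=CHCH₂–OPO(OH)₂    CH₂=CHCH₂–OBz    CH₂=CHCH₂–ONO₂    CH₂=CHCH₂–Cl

CH₂=CHCH₂–I > CH₂=CHCH₂–Cl > CH₂=CHCH₂–ONO₂ > CH₂=CHCH₂–OPO(OH)₂ > CH₂=CHCH₂–OBz

Identical carbon frameworks mean the comparison reduces to leaving-group quality.
A good leaving group is a weak base: the lower the pKₐ of its conjugate acid, the more readily it departs.
CH₂=CHCH₂–I loses I⁻: pKₐ(HI) ≈ -10
CH₂=CHCH₂–Cl loses Cl⁻: pKₐ(HCl) ≈ -7
CH₂=CHCH₂–ONO₂ loses NO₃⁻: pKₐ(HNO₃) ≈ -1.3
CH₂=CHCH₂–OPO(OH)₂ loses H₂PO₄⁻: pKₐ(H₃PO₄) ≈ 2.1
CH₂=CHCH₂–OBz loses PhCOO⁻: pKₐ(C₆H₅COOH) ≈ 4.2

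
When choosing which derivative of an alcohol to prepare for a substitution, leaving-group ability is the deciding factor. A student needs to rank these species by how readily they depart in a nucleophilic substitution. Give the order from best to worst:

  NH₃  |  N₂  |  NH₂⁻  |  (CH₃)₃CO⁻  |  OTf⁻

N₂ > OTf⁻ > NH₃ > (CH₃)₃CO⁻ > NH₂⁻

The more stable X⁻ (or X) is on its own — i.e. the weaker a base it is — the better a leaving group it makes.
N₂: no meaningful conjugate acid; N₂ departs as an exceptionally stable neutral molecule
OTf⁻: pKₐ(CF₃SO₃H (triflic acid)) ≈ -14
NH₃: pKₐ(NH₄⁺) ≈ 9.2 — neutral but moderately basic; leaves from R–NH₃⁺
(CH₃)₃CO⁻: pKₐ(t-BuOH) ≈ 18
NH₂⁻: pKₐ(NH₃) ≈ 38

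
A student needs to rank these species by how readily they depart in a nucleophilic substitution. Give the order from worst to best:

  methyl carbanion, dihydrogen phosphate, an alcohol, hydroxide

Rank by basicity of the departing species: weakest base leaves most easily.
an alcohol: pKₐ(R'OH₂⁺) ≈ -2.4 — neutral; leaves from a protonated ether (an oxonium ion, R–O(H)R'⁺)
dihydrogen phosphate: pKₐ(H₃PO₄) ≈ 2.1
hydroxide: pKₐ(H₂O) ≈ 15.7 — strong base; essentially never leaves without prior activation
methyl carbanion: pKₐ(CH₄) ≈ 48 — unstabilised carbanion; the worst conceivable leaving group
The question asks for worst first, so the sequence is read in increasing leaving-group ability.

methyl carbanion < hydroxide < dihydrogen phosphate < an alcohol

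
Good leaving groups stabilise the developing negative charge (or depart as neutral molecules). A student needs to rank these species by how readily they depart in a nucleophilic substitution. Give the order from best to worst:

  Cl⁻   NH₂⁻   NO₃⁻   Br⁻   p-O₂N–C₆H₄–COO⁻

A good leaving group is a weak base: the lower the pKₐ of its conjugate acid, the more readily it departs.
Br⁻: pKₐ(HBr) ≈ -9 — weak base; good leaving group
Cl⁻: pKₐ(HCl) ≈ -7
NO₃⁻: pKₐ(HNO₃) ≈ -1.3
p-O₂N–C₆H₄–COO⁻: pKₐ(p-nitrobenzoic acid) ≈ 3.4 — electron-withdrawing nitro group stabilises the carboxylate
NH₂⁻: pKₐ(NH₃) ≈ 38 — extremely strong base; never a leaving group

Br⁻ > Cl⁻ > NO₃⁻ > p-O₂N–C₆H₄–COO⁻ > NH₂⁻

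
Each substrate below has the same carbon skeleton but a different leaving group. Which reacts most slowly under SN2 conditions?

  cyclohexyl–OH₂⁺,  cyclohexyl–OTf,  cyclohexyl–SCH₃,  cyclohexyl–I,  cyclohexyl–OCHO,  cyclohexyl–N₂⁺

cyclohexyl–SCH₃

Same R in every case — rank the leaving groups.
The more stable X⁻ (or X) is on its own — i.e. the weaker a base it is — the better a leaving group it makes.
cyclohexyl–N₂⁺ loses N₂: no meaningful conjugate acid; N₂ departs as an exceptionally stable neutral molecule
cyclohexyl–OTf loses OTf⁻: pKₐ(CF₃SO₃H (triflic acid)) ≈ -14
cyclohexyl–I loses I⁻: pKₐ(HI) ≈ -10
cyclohexyl–OH₂⁺ loses H₂O: pKₐ(H₃O⁺) ≈ -1.7
cyclohexyl–OCHO loses HCOO⁻: pKₐ(HCOOH) ≈ 3.8
cyclohexyl–SCH₃ loses RS⁻: pKₐ(RSH (a thiol)) ≈ 10.5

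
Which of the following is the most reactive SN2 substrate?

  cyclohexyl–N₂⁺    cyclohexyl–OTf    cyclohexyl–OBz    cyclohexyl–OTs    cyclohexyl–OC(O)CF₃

cyclohexyl–N₂⁺

Identical carbon frameworks mean the comparison reduces to leaving-group quality.
Leaving-group ability tracks the stability of the departed species; conjugate-acid pKₐ is the usual yardstick (lower pKₐ → better LG).
cyclohexyl–N₂⁺ loses N₂: no meaningful conjugate acid; N₂ departs as an exceptionally stable neutral molecule
cyclohexyl–OTf loses OTf⁻: pKₐ(CF₃SO₃H (triflic acid)) ≈ -14
cyclohexyl–OTs loses OTs⁻: pKₐ(p-CH₃C₆H₄SO₃H (TsOH)) ≈ -2.8
cyclohexyl–OC(O)CF₃ loses CF₃COO⁻: pKₐ(CF₃COOH) ≈ 0.2
cyclohexyl–OBz loses PhCOO⁻: pKₐ(C₆H₅COOH) ≈ 4.2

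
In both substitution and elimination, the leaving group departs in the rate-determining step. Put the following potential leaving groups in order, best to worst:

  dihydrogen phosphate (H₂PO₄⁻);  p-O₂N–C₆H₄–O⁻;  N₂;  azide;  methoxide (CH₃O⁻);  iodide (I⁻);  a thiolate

N₂ > iodide (I⁻) > dihydrogen phosphate (H₂PO₄⁻) > azide > p-O₂N–C₆H₄–O⁻ > a thiolate > methoxide (CH₃O⁻)

A good leaving group is a weak base: the lower the pKₐ of its conjugate acid, the more readily it departs.
N₂: no meaningful conjugate acid; N₂ departs as an exceptionally stable neutral molecule
iodide (I⁻): pKₐ(HI) ≈ -10
dihydrogen phosphate (H₂PO₄⁻): pKₐ(H₃PO₄) ≈ 2.1
azide: pKₐ(HN₃) ≈ 4.7
p-O₂N–C₆H₄–O⁻: pKₐ(p-nitrophenol) ≈ 7.2
a thiolate: pKₐ(RSH (a thiol)) ≈ 10.5
methoxide (CH₃O⁻): pKₐ(CH₃OH) ≈ 15.5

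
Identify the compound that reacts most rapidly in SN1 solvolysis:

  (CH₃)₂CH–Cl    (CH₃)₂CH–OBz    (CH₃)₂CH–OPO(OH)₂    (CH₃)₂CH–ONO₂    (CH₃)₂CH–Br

Same R in every case — rank the leaving groups.
Rank by basicity of the departing species: weakest base leaves most easily.
(CH₃)₂CH–Br loses Br⁻: pKₐ(HBr) ≈ -9
(CH₃)₂CH–Cl loses Cl⁻: pKₐ(HCl) ≈ -7
(CH₃)₂CH–ONO₂ loses NO₃⁻: pKₐ(HNO₃) ≈ -1.3
(CH₃)₂CH–OPO(OH)₂ loses H₂PO₄⁻: pKₐ(H₃PO₄) ≈ 2.1
(CH₃)₂CH–OBz loses PhCOO⁻: pKₐ(C₆H₅COOH) ≈ 4.2

(CH₃)₂CH–Br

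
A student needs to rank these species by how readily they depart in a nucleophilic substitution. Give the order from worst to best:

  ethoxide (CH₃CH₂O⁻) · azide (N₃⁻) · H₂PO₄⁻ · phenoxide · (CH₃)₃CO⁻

(CH₃)₃CO⁻ < ethoxide (CH₃CH₂O⁻) < phenoxide < azide (N₃⁻) < H₂PO₄⁻

Rank by basicity of the departing species: weakest base leaves most easily.
H₂PO₄⁻: pKₐ(H₃PO₄) ≈ 2.1
azide (N₃⁻): pKₐ(HN₃) ≈ 4.7 — linear, resonance-stabilised
phenoxide: pKₐ(C₆H₅OH (phenol)) ≈ 10 — resonance into the ring helps, but still a poor LG
ethoxide (CH₃CH₂O⁻): pKₐ(CH₃CH₂OH) ≈ 16 — strong base; alkoxides do not leave unassisted
(CH₃)₃CO⁻: pKₐ(t-BuOH) ≈ 18 — bulky, strongly basic alkoxide
Listed from poorest to best leaving group as asked.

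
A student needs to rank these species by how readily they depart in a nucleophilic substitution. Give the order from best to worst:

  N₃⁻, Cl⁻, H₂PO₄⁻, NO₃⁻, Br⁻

Br⁻: pKₐ(HBr) ≈ -9
Cl⁻: pKₐ(HCl) ≈ -7
NO₃⁻: pKₐ(HNO₃) ≈ -1.3
H₂PO₄⁻: pKₐ(H₃PO₄) ≈ 2.1
N₃⁻: pKₐ(HN₃) ≈ 4.7

Br⁻ > Cl⁻ > NO₃⁻ > H₂PO₄⁻ > N₃⁻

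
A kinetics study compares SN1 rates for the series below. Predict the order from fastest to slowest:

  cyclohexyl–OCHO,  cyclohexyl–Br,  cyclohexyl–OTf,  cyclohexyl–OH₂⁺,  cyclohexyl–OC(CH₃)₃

cyclohexyl–OTf > cyclohexyl–Br > cyclohexyl–OH₂⁺ > cyclohexyl–OCHO > cyclohexyl–OC(CH₃)₃

Same R in every case — rank the leaving groups.
Leaving-group ability tracks the stability of the departed species; conjugate-acid pKₐ is the usual yardstick (lower pKₐ → better LG).
cyclohexyl–OTf loses OTf⁻: pKₐ(CF₃SO₃H (triflic acid)) ≈ -14
cyclohexyl–Br loses Br⁻: pKₐ(HBr) ≈ -9
cyclohexyl–OH₂⁺ loses H₂O: pKₐ(H₃O⁺) ≈ -1.7
cyclohexyl–OCHO loses HCOO⁻: pKₐ(HCOOH) ≈ 3.8
cyclohexyl–OC(CH₃)₃ loses (CH₃)₃CO⁻: pKₐ(t-BuOH) ≈ 18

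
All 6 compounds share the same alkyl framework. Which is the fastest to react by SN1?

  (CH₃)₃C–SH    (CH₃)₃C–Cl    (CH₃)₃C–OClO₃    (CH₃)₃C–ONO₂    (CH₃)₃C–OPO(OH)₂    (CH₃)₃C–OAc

Identical carbon frameworks mean the comparison reduces to leaving-group quality.
The more stable X⁻ (or X) is on its own — i.e. the weaker a base it is — the better a leaving group it makes.
(CH₃)₃C–OClO₃ loses ClO₄⁻: pKₐ(HClO₄) ≈ -10
(CH₃)₃C–Cl loses Cl⁻: pKₐ(HCl) ≈ -7
(CH₃)₃C–ONO₂ loses NO₃⁻: pKₐ(HNO₃) ≈ -1.3
(CH₃)₃C–OPO(OH)₂ loses H₂PO₄⁻: pKₐ(H₃PO₄) ≈ 2.1
(CH₃)₃C–OAc loses AcO⁻: pKₐ(CH₃COOH) ≈ 4.8
(CH₃)₃C–SH loses HS⁻: pKₐ(H₂S) ≈ 7

(CH₃)₃C–OClO₃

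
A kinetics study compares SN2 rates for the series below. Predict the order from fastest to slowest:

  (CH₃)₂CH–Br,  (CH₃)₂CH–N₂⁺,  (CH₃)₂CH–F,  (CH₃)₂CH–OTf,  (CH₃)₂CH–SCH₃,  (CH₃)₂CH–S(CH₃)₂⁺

(CH₃)₂CH–N₂⁺ > (CH₃)₂CH–OTf > (CH₃)₂CH–Br > (CH₃)₂CH–S(CH₃)₂⁺ > (CH₃)₂CH–F > (CH₃)₂CH–SCH₃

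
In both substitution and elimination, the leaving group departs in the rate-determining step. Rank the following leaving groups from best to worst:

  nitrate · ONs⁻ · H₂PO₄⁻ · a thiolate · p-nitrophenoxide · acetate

ONs⁻ > nitrate > H₂PO₄⁻ > acetate > p-nitrophenoxide > a thiolate

ONs⁻: pKₐ(p-O₂NC₆H₄SO₃H) ≈ -3.5
nitrate: pKₐ(HNO₃) ≈ -1.3
H₂PO₄⁻: pKₐ(H₃PO₄) ≈ 2.1
acetate: pKₐ(CH₃COOH) ≈ 4.8
p-nitrophenoxide: pKₐ(p-nitrophenol) ≈ 7.2
a thiolate: pKₐ(RSH (a thiol)) ≈ 10.5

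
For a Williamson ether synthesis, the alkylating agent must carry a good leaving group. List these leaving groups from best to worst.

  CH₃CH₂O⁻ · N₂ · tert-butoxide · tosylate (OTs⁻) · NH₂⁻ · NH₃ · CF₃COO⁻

N₂ > tosylate (OTs⁻) > CF₃COO⁻ > NH₃ > CH₃CH₂O⁻ > tert-butoxide > NH₂⁻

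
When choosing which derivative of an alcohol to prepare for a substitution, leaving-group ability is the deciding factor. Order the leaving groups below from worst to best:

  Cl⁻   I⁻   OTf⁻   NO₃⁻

NO₃⁻ < Cl⁻ < I⁻ < OTf⁻

Rank by basicity of the departing species: weakest base leaves most easily.
OTf⁻: pKₐ(CF₃SO₃H (triflic acid)) ≈ -14
I⁻: pKₐ(HI) ≈ -10
Cl⁻: pKₐ(HCl) ≈ -7
NO₃⁻: pKₐ(HNO₃) ≈ -1.3
Listed from poorest to best leaving group as asked.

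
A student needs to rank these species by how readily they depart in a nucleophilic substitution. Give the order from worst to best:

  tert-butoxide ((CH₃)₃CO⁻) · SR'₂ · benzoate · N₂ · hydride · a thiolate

Rank by basicity of the departing species: weakest base leaves most easily.
N₂: no meaningful conjugate acid; N₂ departs as an exceptionally stable neutral molecule
SR'₂: pKₐ(R'₂SH⁺) ≈ -7
benzoate: pKₐ(C₆H₅COOH) ≈ 4.2 — aryl carboxylate
a thiolate: pKₐ(RSH (a thiol)) ≈ 10.5
tert-butoxide ((CH₃)₃CO⁻): pKₐ(t-BuOH) ≈ 18 — bulky, strongly basic alkoxide
hydride: pKₐ(H₂) ≈ 36
Reversing gives the worst-to-best order requested.

hydride < tert-butoxide ((CH₃)₃CO⁻) < a thiolate < benzoate < SR'₂ < N₂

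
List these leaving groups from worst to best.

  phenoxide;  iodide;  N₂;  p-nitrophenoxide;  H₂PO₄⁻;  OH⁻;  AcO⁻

OH⁻ < phenoxide < p-nitrophenoxide < AcO⁻ < H₂PO₄⁻ < iodide < N₂

N₂: no meaningful conjugate acid; N₂ departs as an exceptionally stable neutral molecule
iodide: pKₐ(HI) ≈ -10
H₂PO₄⁻: pKₐ(H₃PO₄) ≈ 2.1 — moderate base; biological leaving group after further activation
AcO⁻: pKₐ(CH₃COOH) ≈ 4.8
p-nitrophenoxide: pKₐ(p-nitrophenol) ≈ 7.2 — nitro group delocalises the charge; the classic chromogenic LG
phenoxide: pKₐ(C₆H₅OH (phenol)) ≈ 10 — resonance into the ring helps, but still a poor LG
OH⁻: pKₐ(H₂O) ≈ 15.7
Listed from poorest to best leaving group as asked.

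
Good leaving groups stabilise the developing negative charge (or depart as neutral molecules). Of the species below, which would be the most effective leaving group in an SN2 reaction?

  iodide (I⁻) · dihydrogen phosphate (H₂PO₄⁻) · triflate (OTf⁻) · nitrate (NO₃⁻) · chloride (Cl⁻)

triflate (OTf⁻)

The more stable X⁻ (or X) is on its own — i.e. the weaker a base it is — the better a leaving group it makes.
triflate (OTf⁻): pKₐ(CF₃SO₃H (triflic acid)) ≈ -14
iodide (I⁻): pKₐ(HI) ≈ -10
chloride (Cl⁻): pKₐ(HCl) ≈ -7
nitrate (NO₃⁻): pKₐ(HNO₃) ≈ -1.3
dihydrogen phosphate (H₂PO₄⁻): pKₐ(H₃PO₄) ≈ 2.1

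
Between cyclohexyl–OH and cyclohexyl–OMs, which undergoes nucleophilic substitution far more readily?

cyclohexyl–OMs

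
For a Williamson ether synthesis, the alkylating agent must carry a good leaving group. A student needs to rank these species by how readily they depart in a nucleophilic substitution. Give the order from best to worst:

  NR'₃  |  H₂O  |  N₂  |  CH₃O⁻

N₂ > H₂O > NR'₃ > CH₃O⁻

Leaving-group ability tracks the stability of the departed species; conjugate-acid pKₐ is the usual yardstick (lower pKₐ → better LG).
N₂: no meaningful conjugate acid; N₂ departs as an exceptionally stable neutral molecule
H₂O: pKₐ(H₃O⁺) ≈ -1.7 — neutral; leaves from a protonated alcohol (R–OH₂⁺)
NR'₃: pKₐ(R'₃NH⁺) ≈ 10.7 — neutral but still a fairly strong base; Hofmann-elimination LG
CH₃O⁻: pKₐ(CH₃OH) ≈ 15.5 — strong base; alkoxides do not leave unassisted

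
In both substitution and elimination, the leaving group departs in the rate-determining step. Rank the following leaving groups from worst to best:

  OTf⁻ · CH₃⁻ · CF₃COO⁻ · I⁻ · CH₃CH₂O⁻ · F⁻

CH₃⁻ < CH₃CH₂O⁻ < F⁻ < CF₃COO⁻ < I⁻ < OTf⁻

Rank by basicity of the departing species: weakest base leaves most easily.
OTf⁻: pKₐ(CF₃SO₃H (triflic acid)) ≈ -14
I⁻: pKₐ(HI) ≈ -10
CF₃COO⁻: pKₐ(CF₃COOH) ≈ 0.2 — strongly electron-withdrawing CF₃ stabilises the carboxylate
F⁻: pKₐ(HF) ≈ 3.2 — small and strongly basic; the poor halide leaving group
CH₃CH₂O⁻: pKₐ(CH₃CH₂OH) ≈ 16 — strong base; alkoxides do not leave unassisted
CH₃⁻: pKₐ(CH₄) ≈ 48 — unstabilised carbanion; the worst conceivable leaving group
Reversing gives the worst-to-best order requested.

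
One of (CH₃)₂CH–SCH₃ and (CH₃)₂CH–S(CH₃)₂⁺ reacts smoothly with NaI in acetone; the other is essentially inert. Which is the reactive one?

From (CH₃)₂CH–SCH₃ the departing group would be RS⁻ (pKₐ(RSH (a thiol)) ≈ 10.5). Moderately basic; rarely leaves without activation.
From (CH₃)₂CH–S(CH₃)₂⁺ the leaving group is SR'₂ (pKₐ(R'₂SH⁺) ≈ -7). Neutral; leaves from a sulfonium salt (R–SR'₂⁺).
(In practice (CH₃)₂CH–S(CH₃)₂⁺ is made from (CH₃)₂CH–SCH₃ by S-methylation with CH₃I, allowing neutral dimethyl sulfide, rather than methanethiolate, to depart.)

(CH₃)₂CH–S(CH₃)₂⁺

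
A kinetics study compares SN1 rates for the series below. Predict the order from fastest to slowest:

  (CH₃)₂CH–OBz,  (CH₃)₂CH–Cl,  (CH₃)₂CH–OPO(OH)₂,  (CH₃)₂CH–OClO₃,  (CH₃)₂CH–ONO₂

(CH₃)₂CH–OClO₃ > (CH₃)₂CH–Cl > (CH₃)₂CH–ONO₂ > (CH₃)₂CH–OPO(OH)₂ > (CH₃)₂CH–OBz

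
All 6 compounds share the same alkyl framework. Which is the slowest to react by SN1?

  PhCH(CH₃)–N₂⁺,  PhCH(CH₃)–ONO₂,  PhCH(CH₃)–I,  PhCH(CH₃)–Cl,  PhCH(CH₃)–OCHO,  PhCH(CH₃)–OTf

Same R in every case — rank the leaving groups.
Leaving-group ability tracks the stability of the departed species; conjugate-acid pKₐ is the usual yardstick (lower pKₐ → better LG).
PhCH(CH₃)–N₂⁺ loses N₂: no meaningful conjugate acid; N₂ departs as an exceptionally stable neutral molecule
PhCH(CH₃)–OTf loses OTf⁻: pKₐ(CF₃SO₃H (triflic acid)) ≈ -14
PhCH(CH₃)–I loses I⁻: pKₐ(HI) ≈ -10
PhCH(CH₃)–Cl loses Cl⁻: pKₐ(HCl) ≈ -7
PhCH(CH₃)–ONO₂ loses NO₃⁻: pKₐ(HNO₃) ≈ -1.3
PhCH(CH₃)–OCHO loses HCOO⁻: pKₐ(HCOOH) ≈ 3.8

PhCH(CH₃)–OCHO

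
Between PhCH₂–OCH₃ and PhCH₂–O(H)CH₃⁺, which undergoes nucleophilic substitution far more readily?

PhCH₂–O(H)CH₃⁺

From PhCH₂–OCH₃ the departing group would be CH₃O⁻ (pKₐ(CH₃OH) ≈ 15.5). Strong base; alkoxides do not leave unassisted.
From PhCH₂–O(H)CH₃⁺ the leaving group is R'OH (pKₐ(R'OH₂⁺) ≈ -2.4). Neutral; leaves from a protonated ether (an oxonium ion, R–O(H)R'⁺).
(In practice PhCH₂–O(H)CH₃⁺ is made from PhCH₂–OCH₃ by protonation with concentrated HI, allowing neutral methanol, rather than methoxide, to depart.)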